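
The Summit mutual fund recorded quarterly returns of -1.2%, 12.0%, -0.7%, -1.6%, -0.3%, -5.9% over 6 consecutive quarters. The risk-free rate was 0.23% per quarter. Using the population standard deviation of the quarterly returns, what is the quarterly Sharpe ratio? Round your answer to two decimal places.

0.03

r̄ = (-1.2 + 12 − 0.7 − 1.6 − 0.3 − 5.9) / 6 = 2.30 / 6 = 0.3833%
Σ(r − r̄)² = 182.5083; population σ = √(182.5083/6) = 5.5153%
Sharpe = (r̄ − rf) / σ = (0.3833 − 0.23) / 5.5153 = 0.1533 / 5.5153 = 0.0278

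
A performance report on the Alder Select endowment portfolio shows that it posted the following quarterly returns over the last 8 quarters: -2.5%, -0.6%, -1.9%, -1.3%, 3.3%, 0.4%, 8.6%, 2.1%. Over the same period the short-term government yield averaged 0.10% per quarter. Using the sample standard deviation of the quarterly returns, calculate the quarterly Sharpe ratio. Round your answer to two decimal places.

μ = (-2.5 − 0.6 − 1.9 − 1.3 + 3.3 + 0.4 + 8.6 + 2.1) / 8 = 1.0125%
Σ(r − μ)² = (-2.5 − 1.0125)² + (-0.6 − 1.0125)² + … = 93.1288
sample σ = √(93.1288 / 7) = √13.3041 = 3.6475%
Sharpe = (μ − rf) / σ = (1.0125 − 0.1) / 3.6475 = 0.9125 / 3.6475 = 0.2502

0.25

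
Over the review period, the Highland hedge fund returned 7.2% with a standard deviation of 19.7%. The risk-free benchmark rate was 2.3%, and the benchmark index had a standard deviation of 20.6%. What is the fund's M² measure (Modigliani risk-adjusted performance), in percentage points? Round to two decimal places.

Sharpe = (Rp − Rf) / σp = (7.2% − 2.3%) / 19.7% = 0.2487
M² = Rf + Sharpe × σm = 2.3% + 0.2487 × 20.6% = 7.4232%

7.42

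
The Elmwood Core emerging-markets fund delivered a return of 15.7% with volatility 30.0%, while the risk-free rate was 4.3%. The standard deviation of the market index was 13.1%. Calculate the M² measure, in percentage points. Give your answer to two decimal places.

9.28

Sharpe = (Rp − Rf) / σp = (15.7% − 4.3%) / 30.0% = 0.3800
M² = Rf + Sharpe × σm = 4.3% + 0.3800 × 13.1% = 9.2780%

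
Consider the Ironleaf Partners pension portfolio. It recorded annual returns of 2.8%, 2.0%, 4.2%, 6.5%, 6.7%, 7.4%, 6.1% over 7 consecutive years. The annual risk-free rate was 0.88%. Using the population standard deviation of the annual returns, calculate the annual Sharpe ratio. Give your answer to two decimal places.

2.17

r̄ = (2.8 + 2 + 4.2 + 6.5 + 6.7 + 7.4 + 6.1) / 7 = 5.1000%
Population σ = √[Σ(r − r̄)² / 7] = √[26.5200 / 7] = √3.7886 = 1.9464%
Sharpe = (r̄ − rf) / σ = (5.1000 − 0.88) / 1.9464 = 4.2200 / 1.9464 = 2.1681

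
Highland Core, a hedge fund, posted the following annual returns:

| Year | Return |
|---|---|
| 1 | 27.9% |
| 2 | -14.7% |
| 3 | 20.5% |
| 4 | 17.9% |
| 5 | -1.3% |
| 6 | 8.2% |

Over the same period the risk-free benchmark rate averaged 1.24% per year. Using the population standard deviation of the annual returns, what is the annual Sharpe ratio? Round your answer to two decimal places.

0.59

μ = (27.9 − 14.7 + 20.5 + 17.9 − 1.3 + 8.2) / 6 = 9.7500%
Population std dev = √[1233.7150 / 6] = 14.3394%
Sharpe = (μ − rf) / σ = (9.7500 − 1.24) / 14.3394 = 8.5100 / 14.3394 = 0.5935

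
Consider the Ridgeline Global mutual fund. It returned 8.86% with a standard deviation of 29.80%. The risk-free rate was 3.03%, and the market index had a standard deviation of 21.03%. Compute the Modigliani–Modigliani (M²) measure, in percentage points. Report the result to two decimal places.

7.14

Sharpe = (Rp − Rf) / σp = (8.86% − 3.03%) / 29.80% = 0.1956
M² = Rf + Sharpe × σm = 3.03% + 0.1956 × 21.03% = 7.1435%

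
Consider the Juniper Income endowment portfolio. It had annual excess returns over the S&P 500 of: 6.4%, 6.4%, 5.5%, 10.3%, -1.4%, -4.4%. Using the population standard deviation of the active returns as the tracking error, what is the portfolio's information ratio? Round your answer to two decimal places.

r̄ = (6.4 + 6.4 + 5.5 + 10.3 − 1.4 − 4.4) / 6 = 3.8000%
Σ(r − r̄)² = (6.4 − 3.8000)² + (6.4 − 3.8000)² + … = 152.9400
σ = √[152.9400 / 6] = 5.0488%
IR = r̄ / tracking error = 3.8000 / 5.0488 = 0.7527

0.75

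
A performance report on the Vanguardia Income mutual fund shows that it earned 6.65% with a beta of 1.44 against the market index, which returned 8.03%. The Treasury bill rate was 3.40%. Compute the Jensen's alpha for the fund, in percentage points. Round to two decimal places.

-3.42

CAPM expected return = Rf + β(Rm − Rf) = 3.40% + 1.44 × (8.03% − 3.40%) = 3.4 + 1.44 × 4.63 = 10.0672%
Jensen's α = Rp − E[R] = 6.65% − 10.0672% = -3.4172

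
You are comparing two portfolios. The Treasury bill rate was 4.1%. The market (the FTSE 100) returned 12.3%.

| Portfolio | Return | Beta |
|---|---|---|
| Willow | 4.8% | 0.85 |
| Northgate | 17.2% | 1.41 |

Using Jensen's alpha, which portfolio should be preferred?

Willow: α = 4.8% − [4.1% + 0.85 × (12.3% − 4.1%)] = -6.270
Northgate: α = 17.2% − [4.1% + 1.41 × (12.3% − 4.1%)] = 1.538
Highest: Northgate (1.538).

Northgate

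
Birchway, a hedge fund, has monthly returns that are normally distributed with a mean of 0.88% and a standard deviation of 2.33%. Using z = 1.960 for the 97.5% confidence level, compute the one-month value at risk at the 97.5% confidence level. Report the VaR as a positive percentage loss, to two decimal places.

3.69

VaR (as % loss) = −(μ − z·σ) = −(0.88% − 1.960 × 2.33%) = −(-3.6868%) = 3.6868%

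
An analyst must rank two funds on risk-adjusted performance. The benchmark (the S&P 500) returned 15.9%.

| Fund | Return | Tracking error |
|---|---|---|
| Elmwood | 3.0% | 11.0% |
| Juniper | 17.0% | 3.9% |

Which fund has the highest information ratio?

Elmwood: IR = (3.0% − 15.9%) / 11.0% = -1.173
Juniper: IR = (17.0% − 15.9%) / 3.9% = 0.282
Highest: Juniper (0.282).

Juniper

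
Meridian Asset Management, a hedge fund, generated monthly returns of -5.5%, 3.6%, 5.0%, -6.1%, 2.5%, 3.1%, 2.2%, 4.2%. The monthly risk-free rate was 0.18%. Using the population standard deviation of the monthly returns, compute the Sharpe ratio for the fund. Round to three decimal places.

Mean return r̄ = 9.00 / 8 = 1.1250%
Σ(r − r̄)² = 133.6350; population σ = √(133.6350/8) = 4.0871%
Sharpe = (r̄ − rf) / σ = (1.1250 − 0.18) / 4.0871 = 0.9450 / 4.0871 = 0.2312

0.231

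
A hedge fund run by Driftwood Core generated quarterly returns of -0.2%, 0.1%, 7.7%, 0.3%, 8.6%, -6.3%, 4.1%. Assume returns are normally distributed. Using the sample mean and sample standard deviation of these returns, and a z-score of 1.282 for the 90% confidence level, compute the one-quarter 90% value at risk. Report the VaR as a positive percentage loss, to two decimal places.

4.59

Mean return r̄ = 14.30 / 7 = 2.0429%
Σ(r − r̄)² = (-0.2 − 2.0429)² + (0.1 − 2.0429)² + … = 160.6771
σ = √[160.6771 / 6] = 5.1749%
VaR = −(r̄ − z·σ) = −(2.0429 − 1.282 × 5.1749) = −(-4.5913) = 4.5913%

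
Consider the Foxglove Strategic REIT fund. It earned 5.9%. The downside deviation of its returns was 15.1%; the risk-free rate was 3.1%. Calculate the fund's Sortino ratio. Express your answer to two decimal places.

0.19

Sortino = (Rp − Rf) / σd = (5.9% − 3.1%) / 15.1% = 2.80% / 15.1% = 0.1854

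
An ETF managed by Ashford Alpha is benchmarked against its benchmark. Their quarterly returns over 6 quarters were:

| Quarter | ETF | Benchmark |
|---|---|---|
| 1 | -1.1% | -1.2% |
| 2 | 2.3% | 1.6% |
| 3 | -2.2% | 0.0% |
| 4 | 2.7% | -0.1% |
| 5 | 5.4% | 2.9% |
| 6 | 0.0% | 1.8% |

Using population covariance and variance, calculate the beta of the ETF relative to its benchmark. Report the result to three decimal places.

1.259

r̄p = 1.1833%,  r̄m = 0.8333%
Cov = Σ(rp − r̄p)(rm − r̄m) / 6 = 2.4122
Var(rm) = Σ(rm − r̄m)² / 6 = 1.9156
β = Cov / Var = 2.4122 / 1.9156 = 1.2592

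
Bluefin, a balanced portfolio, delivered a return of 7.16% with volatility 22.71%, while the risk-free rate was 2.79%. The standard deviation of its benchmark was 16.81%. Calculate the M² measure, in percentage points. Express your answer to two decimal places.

Sharpe = (Rp − Rf) / σp = (7.16% − 2.79%) / 22.71% = 0.1924
M² = Rf + Sharpe × σm = 2.79% + 0.1924 × 16.81% = 6.0242%

6.02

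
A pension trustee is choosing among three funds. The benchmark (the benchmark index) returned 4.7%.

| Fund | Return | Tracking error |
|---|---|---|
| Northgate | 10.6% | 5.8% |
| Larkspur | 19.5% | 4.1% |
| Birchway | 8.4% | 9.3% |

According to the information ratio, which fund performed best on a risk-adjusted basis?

Larkspur

Northgate: IR = (10.6% − 4.7%) / 5.8% = 1.017
Larkspur: IR = (19.5% − 4.7%) / 4.1% = 3.610
Birchway: IR = (8.4% − 4.7%) / 9.3% = 0.398
Highest: Larkspur (3.610).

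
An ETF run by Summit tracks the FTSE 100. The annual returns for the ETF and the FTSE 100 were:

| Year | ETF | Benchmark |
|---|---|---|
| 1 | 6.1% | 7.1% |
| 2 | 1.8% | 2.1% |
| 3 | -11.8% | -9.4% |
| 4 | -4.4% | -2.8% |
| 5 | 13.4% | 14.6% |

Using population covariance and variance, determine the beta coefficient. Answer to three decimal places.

1.050

r̄p = 1.0200%,  r̄m = 2.3200%
Cov = Σ(rp − r̄p)(rm − r̄m) / 5 = 70.8276
Var(rm) = Σ(rm − r̄m)² / 5 = 67.4536
β = Cov / Var = 70.8276 / 67.4536 = 1.0500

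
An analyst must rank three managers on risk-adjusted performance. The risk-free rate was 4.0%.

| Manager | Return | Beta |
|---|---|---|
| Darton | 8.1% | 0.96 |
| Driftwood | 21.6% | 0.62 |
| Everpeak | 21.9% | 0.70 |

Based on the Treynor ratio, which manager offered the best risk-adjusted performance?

Driftwood

Darton: Treynor = (8.1% − 4.0%) / 0.96 = 4.271
Driftwood: Treynor = (21.6% − 4.0%) / 0.62 = 28.387
Everpeak: Treynor = (21.9% − 4.0%) / 0.70 = 25.571
Highest: Driftwood (28.387).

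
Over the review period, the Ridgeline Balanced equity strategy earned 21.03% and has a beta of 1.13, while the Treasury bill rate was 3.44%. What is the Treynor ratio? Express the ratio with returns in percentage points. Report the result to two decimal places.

Treynor = (Rp − Rf) / β = (21.03% − 3.44%) / 1.13 = 17.59 / 1.13 = 15.5664

15.57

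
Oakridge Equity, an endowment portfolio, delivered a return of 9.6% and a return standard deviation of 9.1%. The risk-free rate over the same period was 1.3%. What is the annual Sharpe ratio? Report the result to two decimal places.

Sharpe = (Rp − Rf) / σp = (9.6% − 1.3%) / 9.1% = 8.30% / 9.1% = 0.9121

0.91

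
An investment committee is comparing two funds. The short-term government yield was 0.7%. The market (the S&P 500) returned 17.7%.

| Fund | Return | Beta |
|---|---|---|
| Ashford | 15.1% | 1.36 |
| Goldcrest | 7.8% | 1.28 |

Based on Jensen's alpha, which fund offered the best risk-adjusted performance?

Ashford: α = 15.1% − [0.7% + 1.36 × (17.7% − 0.7%)] = -8.720
Goldcrest: α = 7.8% − [0.7% + 1.28 × (17.7% − 0.7%)] = -14.660
Highest: Ashford (-8.720).

Ashford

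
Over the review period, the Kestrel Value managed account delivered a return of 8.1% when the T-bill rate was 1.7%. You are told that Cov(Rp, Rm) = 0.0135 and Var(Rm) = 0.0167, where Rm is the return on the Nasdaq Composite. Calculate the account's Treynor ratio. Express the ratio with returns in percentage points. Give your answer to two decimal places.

β = Cov / Var = 0.0135 / 0.0167 = 0.8084
Treynor = (Rp − Rf) / β = (8.1% − 1.7%) / 0.8084 = 6.40 / 0.8084 = 7.9169

7.92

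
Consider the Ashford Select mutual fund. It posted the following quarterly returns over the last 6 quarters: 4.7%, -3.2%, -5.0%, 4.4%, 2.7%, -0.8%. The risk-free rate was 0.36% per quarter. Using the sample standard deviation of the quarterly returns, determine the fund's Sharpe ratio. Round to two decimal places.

Mean return μ = 2.80 / 6 = 0.4667%
Σ(r − μ)² = (4.7 − 0.4667)² + (-3.2 − 0.4667)² + … = 83.3133
sample σ = √(83.3133 / 5) = √16.6627 = 4.0820%
Sharpe = (μ − rf) / σ = (0.4667 − 0.36) / 4.0820 = 0.1067 / 4.0820 = 0.0261

0.03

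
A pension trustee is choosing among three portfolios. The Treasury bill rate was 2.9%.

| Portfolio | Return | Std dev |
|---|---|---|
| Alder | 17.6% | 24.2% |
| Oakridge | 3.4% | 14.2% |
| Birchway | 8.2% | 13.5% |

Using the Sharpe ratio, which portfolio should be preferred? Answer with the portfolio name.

Alder: Sharpe ratio = (17.6% − 2.9%) / 24.2% = 0.607
Oakridge: Sharpe ratio = (3.4% − 2.9%) / 14.2% = 0.035
Birchway: Sharpe ratio = (8.2% − 2.9%) / 13.5% = 0.393
Highest: Alder (0.607).

Alder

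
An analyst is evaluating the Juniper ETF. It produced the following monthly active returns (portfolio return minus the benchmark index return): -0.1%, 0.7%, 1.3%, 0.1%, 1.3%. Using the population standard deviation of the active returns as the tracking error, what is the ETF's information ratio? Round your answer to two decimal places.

1.13

Mean return μ = 3.30 / 5 = 0.6600%
Population σ = √[Σ(r − μ)² / 5] = √[1.7120 / 5] = √0.3424 = 0.5851%
IR = μ / tracking error = 0.6600 / 0.5851 = 1.1280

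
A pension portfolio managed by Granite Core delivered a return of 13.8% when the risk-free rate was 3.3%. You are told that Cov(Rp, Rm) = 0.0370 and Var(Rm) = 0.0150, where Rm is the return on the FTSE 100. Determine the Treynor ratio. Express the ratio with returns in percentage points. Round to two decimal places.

4.26

β = Cov / Var = 0.0370 / 0.0150 = 2.4667
Treynor = (Rp − Rf) / β = (13.8% − 3.3%) / 2.4667 = 10.50 / 2.4667 = 4.2567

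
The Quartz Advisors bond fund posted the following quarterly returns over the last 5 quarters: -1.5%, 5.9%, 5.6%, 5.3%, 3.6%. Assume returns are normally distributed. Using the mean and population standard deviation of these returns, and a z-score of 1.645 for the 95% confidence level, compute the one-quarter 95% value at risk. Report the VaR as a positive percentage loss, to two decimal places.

μ = (-1.5 + 5.9 + 5.6 + 5.3 + 3.6) / 5 = 3.7800%
Σ(r − μ)² = (-1.5 − 3.7800)² + (5.9 − 3.7800)² + … = 38.0280
σ = √[38.0280 / 5] = 2.7578%
VaR = −(μ − z·σ) = −(3.7800 − 1.645 × 2.7578) = −(-0.7566) = 0.7566%

0.76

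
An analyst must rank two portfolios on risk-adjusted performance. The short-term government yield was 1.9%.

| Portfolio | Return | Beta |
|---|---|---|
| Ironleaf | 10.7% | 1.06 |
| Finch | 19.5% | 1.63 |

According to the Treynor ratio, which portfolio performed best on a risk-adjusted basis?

Finch

Ironleaf: Treynor = (10.7% − 1.9%) / 1.06 = 8.302
Finch: Treynor = (19.5% − 1.9%) / 1.63 = 10.798
Highest: Finch (10.798).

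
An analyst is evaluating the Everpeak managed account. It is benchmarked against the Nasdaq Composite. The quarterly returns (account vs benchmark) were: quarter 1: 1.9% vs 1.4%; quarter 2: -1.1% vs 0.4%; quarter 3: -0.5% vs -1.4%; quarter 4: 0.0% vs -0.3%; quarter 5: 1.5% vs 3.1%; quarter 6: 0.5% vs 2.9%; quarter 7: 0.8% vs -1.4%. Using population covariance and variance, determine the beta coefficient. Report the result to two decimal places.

r̄p = 0.4429%,  r̄m = 0.6714%
Cov = Σ(rp − r̄p)(rm − r̄m) / 7 = 0.8312
Var(rm) = Σ(rm − r̄m)² / 7 = 2.9992
β = Cov / Var = 0.8312 / 2.9992 = 0.2771

0.28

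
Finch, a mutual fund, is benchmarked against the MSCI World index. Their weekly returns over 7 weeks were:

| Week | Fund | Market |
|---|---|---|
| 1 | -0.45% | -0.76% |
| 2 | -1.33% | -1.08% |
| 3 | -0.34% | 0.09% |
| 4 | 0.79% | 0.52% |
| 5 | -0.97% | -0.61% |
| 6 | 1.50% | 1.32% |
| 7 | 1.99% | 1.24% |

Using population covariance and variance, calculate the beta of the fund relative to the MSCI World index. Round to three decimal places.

r̄p = 0.1700%,  r̄m = 0.1029%
Cov = Σ(rp − r̄p)(rm − r̄m) / 7 = 1.0108
Var(rm) = Σ(rm − r̄m)² / 7 = 0.8001
β = Cov / Var = 1.0108 / 0.8001 = 1.2633

1.263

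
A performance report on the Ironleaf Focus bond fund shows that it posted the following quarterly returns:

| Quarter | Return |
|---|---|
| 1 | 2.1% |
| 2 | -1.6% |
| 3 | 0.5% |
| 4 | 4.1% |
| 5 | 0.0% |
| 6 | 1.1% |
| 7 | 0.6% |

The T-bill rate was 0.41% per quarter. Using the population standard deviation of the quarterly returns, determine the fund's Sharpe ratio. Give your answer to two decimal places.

Mean return μ = 6.80 / 7 = 0.9714%
Σ(r − μ)² = (2.1 − 0.9714)² + (-1.6 − 0.9714)² + … = 18.9943
σ = √[18.9943 / 7] = 1.6473%
Sharpe = (μ − rf) / σ = (0.9714 − 0.41) / 1.6473 = 0.5614 / 1.6473 = 0.3408

0.34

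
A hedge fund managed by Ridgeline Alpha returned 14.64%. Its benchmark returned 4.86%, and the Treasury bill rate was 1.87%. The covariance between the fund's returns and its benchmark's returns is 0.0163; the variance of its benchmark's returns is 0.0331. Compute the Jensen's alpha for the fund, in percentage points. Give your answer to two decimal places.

11.30

β = Cov / Var = 0.0163 / 0.0331 = 0.4924
E[R] = Rf + β(Rm − Rf) = 1.87% + 0.4924 × (4.86% − 1.87%) = 3.3423%
α = Rp − E[R] = 14.64% − 3.3423% = 11.2977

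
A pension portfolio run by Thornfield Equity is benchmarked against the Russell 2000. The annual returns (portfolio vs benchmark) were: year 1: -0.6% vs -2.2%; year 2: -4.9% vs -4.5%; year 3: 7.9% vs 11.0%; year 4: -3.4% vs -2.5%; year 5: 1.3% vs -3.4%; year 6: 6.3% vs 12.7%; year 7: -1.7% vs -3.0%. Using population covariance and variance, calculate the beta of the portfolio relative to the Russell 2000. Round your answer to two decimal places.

0.60

r̄p = 0.7000%,  r̄m = 1.1571%
Cov = Σ(rp − r̄p)(rm − r̄m) / 7 = 27.6843
Var(rm) = Σ(rm − r̄m)² / 7 = 46.4024
β = Cov / Var = 27.6843 / 46.4024 = 0.5966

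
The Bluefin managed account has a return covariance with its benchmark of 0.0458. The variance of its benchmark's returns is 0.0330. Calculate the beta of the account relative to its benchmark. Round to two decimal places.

1.39

β = Cov(Rp, Rm) / Var(Rm) = 0.0458 / 0.0330 = 1.3879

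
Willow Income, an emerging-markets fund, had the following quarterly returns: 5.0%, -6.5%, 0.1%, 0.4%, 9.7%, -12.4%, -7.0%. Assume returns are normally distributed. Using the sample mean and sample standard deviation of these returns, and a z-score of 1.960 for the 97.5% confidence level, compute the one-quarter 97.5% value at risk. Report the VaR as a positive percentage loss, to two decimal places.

r̄ = (5 − 6.5 + 0.1 + 0.4 + 9.7 − 12.4 − 7) / 7 = -10.70 / 7 = -1.5286%
Σ(r − r̄)² = (5 − (-1.5286))² + (-6.5 − (-1.5286))² + … = 347.9143
σ = √[347.9143 / 6] = 7.6148%
VaR = −(r̄ − z·σ) = −(-1.5286 − 1.960 × 7.6148) = −(-16.4536) = 16.4536%

16.45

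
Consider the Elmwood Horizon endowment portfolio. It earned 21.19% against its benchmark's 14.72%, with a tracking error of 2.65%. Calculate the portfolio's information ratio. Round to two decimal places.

2.44

IR = (Rp − Rb) / TE = (21.19% − 14.72%) / 2.65% = 6.47% / 2.65% = 2.4415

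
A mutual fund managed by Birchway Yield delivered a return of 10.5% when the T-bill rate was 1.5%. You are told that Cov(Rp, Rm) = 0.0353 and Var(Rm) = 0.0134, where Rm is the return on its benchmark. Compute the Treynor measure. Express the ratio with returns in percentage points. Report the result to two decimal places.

3.42

β = Cov / Var = 0.0353 / 0.0134 = 2.6343
Treynor = (Rp − Rf) / β = (10.5% − 1.5%) / 2.6343 = 9.00 / 2.6343 = 3.4165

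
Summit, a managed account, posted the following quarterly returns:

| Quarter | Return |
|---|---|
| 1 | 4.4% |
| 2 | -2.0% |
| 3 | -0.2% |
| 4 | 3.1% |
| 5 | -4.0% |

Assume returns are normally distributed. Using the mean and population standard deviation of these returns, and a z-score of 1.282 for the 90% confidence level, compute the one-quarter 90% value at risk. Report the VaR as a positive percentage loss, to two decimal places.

μ = (4.4 − 2 − 0.2 + 3.1 − 4) / 5 = 0.2600%
Σ(r − μ)² = 48.6720; population σ = √(48.6720/5) = 3.1200%
VaR = −(μ − z·σ) = −(0.2600 − 1.282 × 3.1200) = −(-3.7398) = 3.7398%

3.74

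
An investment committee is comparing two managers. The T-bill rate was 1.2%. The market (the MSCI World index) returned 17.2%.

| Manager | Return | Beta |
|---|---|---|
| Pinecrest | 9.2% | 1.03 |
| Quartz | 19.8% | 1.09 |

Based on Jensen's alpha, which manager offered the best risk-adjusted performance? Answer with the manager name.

Pinecrest: α = 9.2% − [1.2% + 1.03 × (17.2% − 1.2%)] = -8.480
Quartz: α = 19.8% − [1.2% + 1.09 × (17.2% − 1.2%)] = 1.160
Highest: Quartz (1.160).

Quartz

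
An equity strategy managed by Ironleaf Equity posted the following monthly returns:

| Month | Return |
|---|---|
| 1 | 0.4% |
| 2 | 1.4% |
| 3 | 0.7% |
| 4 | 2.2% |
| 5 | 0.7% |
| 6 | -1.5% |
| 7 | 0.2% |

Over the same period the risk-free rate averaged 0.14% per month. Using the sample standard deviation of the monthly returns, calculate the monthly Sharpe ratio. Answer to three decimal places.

0.390

Mean return r̄ = 4.10 / 7 = 0.5857%
Σ(r − r̄)² = 7.8286; sample σ = √(7.8286/6) = 1.1423%
Sharpe = (r̄ − rf) / σ = (0.5857 − 0.14) / 1.1423 = 0.4457 / 1.1423 = 0.3902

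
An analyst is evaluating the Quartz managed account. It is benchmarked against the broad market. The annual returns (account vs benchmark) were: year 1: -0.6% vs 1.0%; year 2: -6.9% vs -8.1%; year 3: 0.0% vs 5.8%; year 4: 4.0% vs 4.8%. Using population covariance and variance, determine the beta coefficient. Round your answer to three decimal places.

r̄p = -0.8750%,  r̄m = 0.8750%
Cov = Σ(rp − r̄p)(rm − r̄m) / 4 = 19.3881
Var(rm) = Σ(rm − r̄m)² / 4 = 30.0569
β = Cov / Var = 19.3881 / 30.0569 = 0.6450

0.645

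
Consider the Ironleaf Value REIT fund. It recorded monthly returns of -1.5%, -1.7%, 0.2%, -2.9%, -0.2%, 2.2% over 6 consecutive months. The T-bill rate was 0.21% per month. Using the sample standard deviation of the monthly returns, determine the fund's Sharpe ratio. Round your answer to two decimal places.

r̄ = (-1.5 − 1.7 + 0.2 − 2.9 − 0.2 + 2.2) / 6 = -0.6500%
Σ(r − r̄)² = (-1.5 − (-0.6500))² + (-1.7 − (-0.6500))² + … = 15.9350
σ = √[15.9350 / 5] = 1.7852%
Sharpe = (r̄ − rf) / σ = (-0.6500 − 0.21) / 1.7852 = -0.8600 / 1.7852 = -0.4817

-0.48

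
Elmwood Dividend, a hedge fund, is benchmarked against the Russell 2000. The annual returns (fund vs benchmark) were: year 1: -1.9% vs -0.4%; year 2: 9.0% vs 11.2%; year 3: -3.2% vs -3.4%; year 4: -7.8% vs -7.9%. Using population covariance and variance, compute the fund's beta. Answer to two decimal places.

r̄p = -0.9750%,  r̄m = -0.1250%
Cov = Σ(rp − r̄p)(rm − r̄m) / 4 = 43.3931
Var(rm) = Σ(rm − r̄m)² / 4 = 49.8769
β = Cov / Var = 43.3931 / 49.8769 = 0.8700

0.87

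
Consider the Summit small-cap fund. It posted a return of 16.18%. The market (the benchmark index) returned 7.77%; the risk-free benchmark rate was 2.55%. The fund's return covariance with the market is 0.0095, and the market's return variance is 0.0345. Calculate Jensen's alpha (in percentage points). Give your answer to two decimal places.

12.19

β = Cov / Var = 0.0095 / 0.0345 = 0.2754
E[R] = Rf + β(Rm − Rf) = 2.55% + 0.2754 × (7.77% − 2.55%) = 3.9876%
α = Rp − E[R] = 16.18% − 3.9876% = 12.1924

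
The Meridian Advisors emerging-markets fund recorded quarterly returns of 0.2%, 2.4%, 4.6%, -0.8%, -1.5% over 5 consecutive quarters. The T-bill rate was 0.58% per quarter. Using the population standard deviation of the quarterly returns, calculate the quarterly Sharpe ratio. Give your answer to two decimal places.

0.18

r̄ = (0.2 + 2.4 + 4.6 − 0.8 − 1.5) / 5 = 0.9800%
Population σ = √[Σ(r − r̄)² / 5] = √[25.0480 / 5] = √5.0096 = 2.2382%
Sharpe = (r̄ − rf) / σ = (0.9800 − 0.58) / 2.2382 = 0.4000 / 2.2382 = 0.1787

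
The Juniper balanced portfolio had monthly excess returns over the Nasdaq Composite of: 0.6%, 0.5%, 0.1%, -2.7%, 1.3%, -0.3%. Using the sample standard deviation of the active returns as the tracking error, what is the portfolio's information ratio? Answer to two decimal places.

Mean return r̄ = -0.50 / 6 = -0.0833%
Σ(r − r̄)² = (0.6 − (-0.0833))² + (0.5 − (-0.0833))² + (0.1 − (-0.0833))² + … = 9.6483
σ = √[9.6483 / 5] = 1.3891%
IR = r̄ / tracking error = -0.0833 / 1.3891 = -0.0600

-0.06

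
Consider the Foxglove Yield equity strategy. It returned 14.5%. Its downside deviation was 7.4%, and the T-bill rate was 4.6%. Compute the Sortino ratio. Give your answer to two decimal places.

1.34

Sortino = (Rp − Rf) / σd = (14.5% − 4.6%) / 7.4% = 9.90% / 7.4% = 1.3378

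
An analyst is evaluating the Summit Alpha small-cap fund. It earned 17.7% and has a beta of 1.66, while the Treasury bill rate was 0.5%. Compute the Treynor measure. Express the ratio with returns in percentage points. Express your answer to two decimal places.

Treynor = (Rp − Rf) / β = (17.7% − 0.5%) / 1.66 = 17.20 / 1.66 = 10.3614

10.36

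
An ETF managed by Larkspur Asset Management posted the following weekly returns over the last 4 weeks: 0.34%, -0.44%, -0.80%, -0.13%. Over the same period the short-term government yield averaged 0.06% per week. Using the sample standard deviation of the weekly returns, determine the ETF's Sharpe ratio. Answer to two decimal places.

-0.66

μ = (0.34 − 0.44 − 0.8 − 0.13) / 4 = -0.2575%
Sample σ = √[Σ(r − μ)² / 3] = √[0.7009 / 3] = √0.2336 = 0.4833%
Sharpe = (μ − rf) / σ = (-0.2575 − 0.06) / 0.4833 = -0.3175 / 0.4833 = -0.6569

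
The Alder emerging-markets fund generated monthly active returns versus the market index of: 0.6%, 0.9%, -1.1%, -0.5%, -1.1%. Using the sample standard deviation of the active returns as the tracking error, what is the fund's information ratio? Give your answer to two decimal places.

-0.25

r̄ = (0.6 + 0.9 − 1.1 − 0.5 − 1.1) / 5 = -1.20 / 5 = -0.2400%
Sample std dev = √[3.5520 / 4] = 0.9423%
IR = r̄ / tracking error = -0.2400 / 0.9423 = -0.2547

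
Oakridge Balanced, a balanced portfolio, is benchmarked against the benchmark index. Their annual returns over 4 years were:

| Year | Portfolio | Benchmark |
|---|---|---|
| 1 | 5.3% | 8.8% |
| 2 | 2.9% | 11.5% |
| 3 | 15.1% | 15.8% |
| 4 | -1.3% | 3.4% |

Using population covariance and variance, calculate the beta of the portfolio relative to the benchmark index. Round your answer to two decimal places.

r̄p = 5.5000%,  r̄m = 9.8750%
Cov = Σ(rp − r̄p)(rm − r̄m) / 4 = 24.2250
Var(rm) = Σ(rm − r̄m)² / 4 = 20.2069
β = Cov / Var = 24.2250 / 20.2069 = 1.1988

1.20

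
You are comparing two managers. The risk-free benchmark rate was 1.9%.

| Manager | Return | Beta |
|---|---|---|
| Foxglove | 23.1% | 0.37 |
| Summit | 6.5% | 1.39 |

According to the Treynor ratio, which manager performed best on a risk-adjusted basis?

Foxglove: Treynor = (23.1% − 1.9%) / 0.37 = 57.297
Summit: Treynor = (6.5% − 1.9%) / 1.39 = 3.309
Highest: Foxglove (57.297).

Foxglove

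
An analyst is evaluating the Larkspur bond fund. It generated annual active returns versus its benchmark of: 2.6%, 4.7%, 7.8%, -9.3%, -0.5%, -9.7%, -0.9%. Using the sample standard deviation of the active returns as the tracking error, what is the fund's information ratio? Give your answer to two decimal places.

r̄ = (2.6 + 4.7 + 7.8 − 9.3 − 0.5 − 9.7 − 0.9) / 7 = -5.30 / 7 = -0.7571%
Sample σ = √[Σ(r − r̄)² / 6] = √[267.3171 / 6] = √44.5529 = 6.6748%
IR = r̄ / tracking error = -0.7571 / 6.6748 = -0.1134

-0.11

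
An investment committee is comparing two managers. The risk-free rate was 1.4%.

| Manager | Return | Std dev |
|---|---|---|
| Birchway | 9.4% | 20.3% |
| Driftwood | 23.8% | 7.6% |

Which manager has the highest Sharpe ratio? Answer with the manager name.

Driftwood

Birchway: Sharpe ratio = (9.4% − 1.4%) / 20.3% = 0.394
Driftwood: Sharpe ratio = (23.8% − 1.4%) / 7.6% = 2.947
Highest: Driftwood (2.947).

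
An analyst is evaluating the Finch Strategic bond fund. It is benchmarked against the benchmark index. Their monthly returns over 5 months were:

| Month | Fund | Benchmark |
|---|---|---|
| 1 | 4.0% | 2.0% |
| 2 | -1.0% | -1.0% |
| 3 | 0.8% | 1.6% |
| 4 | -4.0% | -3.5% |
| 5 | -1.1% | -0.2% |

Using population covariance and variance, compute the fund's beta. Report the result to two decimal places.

r̄p = -0.2600%,  r̄m = -0.2200%
Cov = Σ(rp − r̄p)(rm − r̄m) / 5 = 4.8428
Var(rm) = Σ(rm − r̄m)² / 5 = 3.9216
β = Cov / Var = 4.8428 / 3.9216 = 1.2349

1.23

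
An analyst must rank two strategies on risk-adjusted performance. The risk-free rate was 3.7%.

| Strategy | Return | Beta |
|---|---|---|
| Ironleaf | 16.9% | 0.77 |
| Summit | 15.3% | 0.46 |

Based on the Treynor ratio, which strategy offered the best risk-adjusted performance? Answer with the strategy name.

Ironleaf: Treynor = (16.9% − 3.7%) / 0.77 = 17.143
Summit: Treynor = (15.3% − 3.7%) / 0.46 = 25.217
Highest: Summit (25.217).

Summit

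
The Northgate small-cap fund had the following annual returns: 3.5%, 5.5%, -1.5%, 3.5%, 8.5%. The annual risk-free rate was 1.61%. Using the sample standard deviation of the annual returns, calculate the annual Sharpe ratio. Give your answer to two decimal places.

r̄ = (3.5 + 5.5 − 1.5 + 3.5 + 8.5) / 5 = 3.9000%
Sample σ = √[Σ(r − r̄)² / 4] = √[53.2000 / 4] = √13.3000 = 3.6469%
Sharpe = (r̄ − rf) / σ = (3.9000 − 1.61) / 3.6469 = 2.2900 / 3.6469 = 0.6279

0.63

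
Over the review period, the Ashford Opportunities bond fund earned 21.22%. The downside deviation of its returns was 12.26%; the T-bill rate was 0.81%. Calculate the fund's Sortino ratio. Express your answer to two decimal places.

1.66

Sortino = (Rp − Rf) / σd = (21.22% − 0.81%) / 12.26% = 20.41% / 12.26% = 1.6648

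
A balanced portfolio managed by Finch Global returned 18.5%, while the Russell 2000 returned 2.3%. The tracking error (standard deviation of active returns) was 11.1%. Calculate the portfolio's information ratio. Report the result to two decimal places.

IR = (Rp − Rb) / TE = (18.5% − 2.3%) / 11.1% = 16.20% / 11.1% = 1.4595

1.46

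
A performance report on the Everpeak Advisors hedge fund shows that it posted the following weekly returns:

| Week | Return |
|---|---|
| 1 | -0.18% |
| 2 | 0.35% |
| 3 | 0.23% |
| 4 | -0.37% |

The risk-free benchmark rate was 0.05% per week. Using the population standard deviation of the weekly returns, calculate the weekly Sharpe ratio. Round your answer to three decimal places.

-0.145

Mean return μ = 0.030 / 4 = 0.0075%
Population std dev = √[0.3445 / 4] = 0.2935%
Sharpe = (μ − rf) / σ = (0.0075 − 0.05) / 0.2935 = -0.0425 / 0.2935 = -0.1448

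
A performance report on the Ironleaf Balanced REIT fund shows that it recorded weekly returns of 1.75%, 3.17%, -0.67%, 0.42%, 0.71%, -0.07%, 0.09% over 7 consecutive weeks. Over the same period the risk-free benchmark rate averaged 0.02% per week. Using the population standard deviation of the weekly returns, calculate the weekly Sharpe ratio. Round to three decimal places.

Mean return r̄ = 5.400 / 7 = 0.7714%
Population std dev = √[10.0881 / 7] = 1.2005%
Sharpe = (r̄ − rf) / σ = (0.7714 − 0.02) / 1.2005 = 0.7514 / 1.2005 = 0.6259

0.626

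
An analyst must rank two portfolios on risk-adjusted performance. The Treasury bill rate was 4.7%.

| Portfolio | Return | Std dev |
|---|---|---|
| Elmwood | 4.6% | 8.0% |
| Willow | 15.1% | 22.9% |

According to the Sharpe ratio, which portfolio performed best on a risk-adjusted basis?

Willow

Elmwood: Sharpe ratio = (4.6% − 4.7%) / 8.0% = -0.013
Willow: Sharpe ratio = (15.1% − 4.7%) / 22.9% = 0.454
Highest: Willow (0.454).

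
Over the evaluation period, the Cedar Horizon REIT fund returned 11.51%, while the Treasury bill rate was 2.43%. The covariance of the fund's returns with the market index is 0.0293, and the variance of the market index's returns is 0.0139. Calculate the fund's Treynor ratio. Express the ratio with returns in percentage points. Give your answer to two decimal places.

β = Cov / Var = 0.0293 / 0.0139 = 2.1079
Treynor = (Rp − Rf) / β = (11.51% − 2.43%) / 2.1079 = 9.08 / 2.1079 = 4.3076

4.31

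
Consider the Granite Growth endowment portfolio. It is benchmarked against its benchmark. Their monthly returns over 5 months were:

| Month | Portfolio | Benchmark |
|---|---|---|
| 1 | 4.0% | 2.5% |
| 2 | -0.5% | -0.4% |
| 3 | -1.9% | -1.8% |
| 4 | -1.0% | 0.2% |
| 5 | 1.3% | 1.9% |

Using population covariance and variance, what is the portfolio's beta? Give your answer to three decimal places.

r̄p = 0.3800%,  r̄m = 0.4800%
Cov = Σ(rp − r̄p)(rm − r̄m) / 5 = 2.9956
Var(rm) = Σ(rm − r̄m)² / 5 = 2.4296
β = Cov / Var = 2.9956 / 2.4296 = 1.2330

1.233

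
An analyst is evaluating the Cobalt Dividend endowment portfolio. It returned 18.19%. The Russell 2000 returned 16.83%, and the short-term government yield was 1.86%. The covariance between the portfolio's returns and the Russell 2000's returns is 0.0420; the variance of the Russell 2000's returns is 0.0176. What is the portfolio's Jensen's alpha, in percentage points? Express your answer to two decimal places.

-19.39

β = Cov / Var = 0.0420 / 0.0176 = 2.3864
E[R] = Rf + β(Rm − Rf) = 1.86% + 2.3864 × (16.83% − 1.86%) = 37.5844%
α = Rp − E[R] = 18.19% − 37.5844% = -19.3944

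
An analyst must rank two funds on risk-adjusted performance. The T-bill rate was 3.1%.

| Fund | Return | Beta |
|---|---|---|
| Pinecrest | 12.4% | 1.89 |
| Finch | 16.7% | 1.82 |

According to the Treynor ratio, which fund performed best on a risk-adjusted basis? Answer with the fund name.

Pinecrest: Treynor = (12.4% − 3.1%) / 1.89 = 4.921
Finch: Treynor = (16.7% − 3.1%) / 1.82 = 7.473
Highest: Finch (7.473).

Finch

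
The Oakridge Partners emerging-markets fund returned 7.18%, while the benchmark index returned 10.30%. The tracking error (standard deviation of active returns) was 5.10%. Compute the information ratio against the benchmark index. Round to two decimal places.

IR = (Rp − Rb) / TE = (7.18% − 10.30%) / 5.10% = -3.12% / 5.10% = -0.6118

-0.61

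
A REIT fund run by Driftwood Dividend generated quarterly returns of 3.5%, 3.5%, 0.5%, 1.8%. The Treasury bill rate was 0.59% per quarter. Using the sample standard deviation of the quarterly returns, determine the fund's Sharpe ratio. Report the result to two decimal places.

1.19

r̄ = (3.5 + 3.5 + 0.5 + 1.8) / 4 = 2.3250%
Sample σ = √[Σ(r − r̄)² / 3] = √[6.3675 / 3] = √2.1225 = 1.4569%
Sharpe = (r̄ − rf) / σ = (2.3250 − 0.59) / 1.4569 = 1.7350 / 1.4569 = 1.1909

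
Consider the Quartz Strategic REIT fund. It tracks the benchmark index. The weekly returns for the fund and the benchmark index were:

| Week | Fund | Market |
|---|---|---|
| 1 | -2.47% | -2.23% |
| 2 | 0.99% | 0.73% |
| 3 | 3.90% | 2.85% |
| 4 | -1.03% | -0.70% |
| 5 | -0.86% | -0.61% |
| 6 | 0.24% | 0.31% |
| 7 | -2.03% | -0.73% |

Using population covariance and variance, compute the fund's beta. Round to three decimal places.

r̄p = -0.1800%,  r̄m = -0.0543%
Cov = Σ(rp − r̄p)(rm − r̄m) / 7 = 2.8685
Var(rm) = Σ(rm − r̄m)² / 7 = 2.1570
β = Cov / Var = 2.8685 / 2.1570 = 1.3299

1.330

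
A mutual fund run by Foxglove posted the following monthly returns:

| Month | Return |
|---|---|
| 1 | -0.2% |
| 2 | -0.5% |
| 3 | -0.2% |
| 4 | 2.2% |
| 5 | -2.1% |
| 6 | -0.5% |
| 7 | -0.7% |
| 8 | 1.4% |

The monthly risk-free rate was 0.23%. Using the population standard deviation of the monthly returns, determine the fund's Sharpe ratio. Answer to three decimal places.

-0.247

r̄ = (-0.2 − 0.5 − 0.2 + 2.2 − 2.1 − 0.5 − 0.7 + 1.4) / 8 = -0.60 / 8 = -0.0750%
Σ(r − r̄)² = (-0.2 − (-0.0750))² + (-0.5 − (-0.0750))² + … = 12.2350
σ = √[12.2350 / 8] = 1.2367%
Sharpe = (r̄ − rf) / σ = (-0.0750 − 0.23) / 1.2367 = -0.3050 / 1.2367 = -0.2466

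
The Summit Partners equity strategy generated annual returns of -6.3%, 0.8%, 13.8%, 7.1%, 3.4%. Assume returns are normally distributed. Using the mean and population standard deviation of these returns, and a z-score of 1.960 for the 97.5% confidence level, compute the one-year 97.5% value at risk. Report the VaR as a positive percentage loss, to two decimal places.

r̄ = (-6.3 + 0.8 + 13.8 + 7.1 + 3.4) / 5 = 3.7600%
Population std dev = √[222.0520 / 5] = 6.6641%
VaR = −(r̄ − z·σ) = −(3.7600 − 1.960 × 6.6641) = −(-9.3016) = 9.3016%

9.30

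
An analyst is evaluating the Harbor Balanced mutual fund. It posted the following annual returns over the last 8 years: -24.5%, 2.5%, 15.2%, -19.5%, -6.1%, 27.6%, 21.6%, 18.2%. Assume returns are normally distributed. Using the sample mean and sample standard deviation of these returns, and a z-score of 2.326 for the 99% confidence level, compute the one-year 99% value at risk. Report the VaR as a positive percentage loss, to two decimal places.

r̄ = (-24.5 + 2.5 + 15.2 − 19.5 − 6.1 + 27.6 + 21.6 + 18.2) / 8 = 35.00 / 8 = 4.3750%
Sample std dev = √[2661.4350 / 7] = 19.4988%
VaR = −(r̄ − z·σ) = −(4.3750 − 2.326 × 19.4988) = −(-40.9792) = 40.9792%

40.98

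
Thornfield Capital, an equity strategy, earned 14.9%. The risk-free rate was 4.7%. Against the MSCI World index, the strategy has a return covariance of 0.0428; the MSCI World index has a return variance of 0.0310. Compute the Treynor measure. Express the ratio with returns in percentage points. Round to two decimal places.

7.39

β = Cov / Var = 0.0428 / 0.0310 = 1.3806
Treynor = (Rp − Rf) / β = (14.9% − 4.7%) / 1.3806 = 10.20 / 1.3806 = 7.3881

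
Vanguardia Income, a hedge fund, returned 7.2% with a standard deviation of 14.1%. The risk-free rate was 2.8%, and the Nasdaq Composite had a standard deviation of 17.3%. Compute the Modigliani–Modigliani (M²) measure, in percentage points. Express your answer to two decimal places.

Sharpe = (Rp − Rf) / σp = (7.2% − 2.8%) / 14.1% = 0.3121
M² = Rf + Sharpe × σm = 2.8% + 0.3121 × 17.3% = 8.1993%

8.20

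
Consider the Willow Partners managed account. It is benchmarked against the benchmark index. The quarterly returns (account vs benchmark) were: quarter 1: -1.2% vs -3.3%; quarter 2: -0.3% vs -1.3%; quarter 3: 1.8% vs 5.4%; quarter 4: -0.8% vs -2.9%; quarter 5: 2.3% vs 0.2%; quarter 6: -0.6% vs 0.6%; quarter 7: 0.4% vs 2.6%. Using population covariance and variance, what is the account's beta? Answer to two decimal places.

r̄p = 0.2286%,  r̄m = 0.1857%
Cov = Σ(rp − r̄p)(rm − r̄m) / 7 = 2.4618
Var(rm) = Σ(rm − r̄m)² / 7 = 8.1527
β = Cov / Var = 2.4618 / 8.1527 = 0.3020

0.30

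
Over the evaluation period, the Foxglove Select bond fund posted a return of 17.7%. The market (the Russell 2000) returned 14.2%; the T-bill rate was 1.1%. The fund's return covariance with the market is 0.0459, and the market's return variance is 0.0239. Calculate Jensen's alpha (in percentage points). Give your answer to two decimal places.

-8.56

β = Cov / Var = 0.0459 / 0.0239 = 1.9205
E[R] = Rf + β(Rm − Rf) = 1.1% + 1.9205 × (14.2% − 1.1%) = 26.2586%
α = Rp − E[R] = 17.7% − 26.2586% = -8.5586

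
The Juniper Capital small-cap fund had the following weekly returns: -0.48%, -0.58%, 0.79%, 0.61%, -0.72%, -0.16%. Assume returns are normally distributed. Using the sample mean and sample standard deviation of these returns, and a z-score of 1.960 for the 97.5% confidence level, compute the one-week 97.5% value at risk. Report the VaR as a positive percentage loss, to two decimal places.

1.35

Mean return r̄ = -0.540 / 6 = -0.0900%
Sample σ = √[Σ(r − r̄)² / 5] = √[2.0584 / 5] = √0.4117 = 0.6416%
VaR = −(r̄ − z·σ) = −(-0.0900 − 1.960 × 0.6416) = −(-1.3475) = 1.3475%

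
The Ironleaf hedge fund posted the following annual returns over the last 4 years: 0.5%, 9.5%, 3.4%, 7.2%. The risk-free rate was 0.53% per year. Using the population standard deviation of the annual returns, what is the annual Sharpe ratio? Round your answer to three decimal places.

1.336

μ = (0.5 + 9.5 + 3.4 + 7.2) / 4 = 20.60 / 4 = 5.1500%
Population std dev = √[47.8100 / 4] = 3.4572%
Sharpe = (μ − rf) / σ = (5.1500 − 0.53) / 3.4572 = 4.6200 / 3.4572 = 1.3363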